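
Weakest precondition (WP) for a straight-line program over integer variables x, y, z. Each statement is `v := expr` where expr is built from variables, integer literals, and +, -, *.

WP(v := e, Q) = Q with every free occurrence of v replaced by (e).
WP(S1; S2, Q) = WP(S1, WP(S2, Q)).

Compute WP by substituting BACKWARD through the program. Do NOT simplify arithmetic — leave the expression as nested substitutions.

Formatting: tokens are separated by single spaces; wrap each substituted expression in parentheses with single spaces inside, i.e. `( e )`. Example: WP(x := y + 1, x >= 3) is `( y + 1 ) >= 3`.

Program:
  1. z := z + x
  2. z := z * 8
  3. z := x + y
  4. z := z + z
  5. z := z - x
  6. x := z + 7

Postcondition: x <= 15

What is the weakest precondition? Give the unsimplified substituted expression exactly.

post: x <= 15
stmt 6: x := z + 7  -- replace 1 occurrence(s) of x with (z + 7)
  => ( z + 7 ) <= 15
stmt 5: z := z - x  -- replace 1 occurrence(s) of z with (z - x)
  => ( ( z - x ) + 7 ) <= 15
stmt 4: z := z + z  -- replace 1 occurrence(s) of z with (z + z)
  => ( ( ( z + z ) - x ) + 7 ) <= 15
stmt 3: z := x + y  -- replace 2 occurrence(s) of z with (x + y)
  => ( ( ( ( x + y ) + ( x + y ) ) - x ) + 7 ) <= 15
stmt 2: z := z * 8  -- replace 0 occurrence(s) of z with (z * 8)
  => ( ( ( ( x + y ) + ( x + y ) ) - x ) + 7 ) <= 15
stmt 1: z := z + x  -- replace 0 occurrence(s) of z with (z + x)
  => ( ( ( ( x + y ) + ( x + y ) ) - x ) + 7 ) <= 15

Answer: ( ( ( ( x + y ) + ( x + y ) ) - x ) + 7 ) <= 15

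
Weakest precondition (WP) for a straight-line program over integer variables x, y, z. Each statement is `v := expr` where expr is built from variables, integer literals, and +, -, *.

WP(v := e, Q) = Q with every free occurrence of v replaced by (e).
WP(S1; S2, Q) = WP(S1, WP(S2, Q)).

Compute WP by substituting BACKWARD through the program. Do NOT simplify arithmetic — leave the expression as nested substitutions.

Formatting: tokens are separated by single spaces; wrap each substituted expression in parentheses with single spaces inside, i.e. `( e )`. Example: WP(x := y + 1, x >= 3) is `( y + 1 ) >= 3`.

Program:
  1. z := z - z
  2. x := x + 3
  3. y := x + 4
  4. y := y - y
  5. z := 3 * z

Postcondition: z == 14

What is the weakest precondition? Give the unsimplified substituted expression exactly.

post: z == 14
stmt 5: z := 3 * z  -- replace 1 occurrence(s) of z with (3 * z)
  => ( 3 * z ) == 14
stmt 4: y := y - y  -- replace 0 occurrence(s) of y with (y - y)
  => ( 3 * z ) == 14
stmt 3: y := x + 4  -- replace 0 occurrence(s) of y with (x + 4)
  => ( 3 * z ) == 14
stmt 2: x := x + 3  -- replace 0 occurrence(s) of x with (x + 3)
  => ( 3 * z ) == 14
stmt 1: z := z - z  -- replace 1 occurrence(s) of z with (z - z)
  => ( 3 * ( z - z ) ) == 14

Answer: ( 3 * ( z - z ) ) == 14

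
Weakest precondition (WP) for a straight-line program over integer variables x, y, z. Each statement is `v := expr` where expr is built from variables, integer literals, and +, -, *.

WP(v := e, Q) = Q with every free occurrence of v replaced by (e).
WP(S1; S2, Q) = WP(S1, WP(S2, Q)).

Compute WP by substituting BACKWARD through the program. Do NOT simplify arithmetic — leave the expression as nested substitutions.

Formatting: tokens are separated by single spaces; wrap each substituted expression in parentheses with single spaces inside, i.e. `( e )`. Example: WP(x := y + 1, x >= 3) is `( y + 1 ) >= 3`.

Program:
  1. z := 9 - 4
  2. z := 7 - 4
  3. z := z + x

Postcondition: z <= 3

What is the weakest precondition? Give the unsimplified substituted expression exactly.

post: z <= 3
stmt 3: z := z + x  -- replace 1 occurrence(s) of z with (z + x)
  => ( z + x ) <= 3
stmt 2: z := 7 - 4  -- replace 1 occurrence(s) of z with (7 - 4)
  => ( ( 7 - 4 ) + x ) <= 3
stmt 1: z := 9 - 4  -- replace 0 occurrence(s) of z with (9 - 4)
  => ( ( 7 - 4 ) + x ) <= 3

Answer: ( ( 7 - 4 ) + x ) <= 3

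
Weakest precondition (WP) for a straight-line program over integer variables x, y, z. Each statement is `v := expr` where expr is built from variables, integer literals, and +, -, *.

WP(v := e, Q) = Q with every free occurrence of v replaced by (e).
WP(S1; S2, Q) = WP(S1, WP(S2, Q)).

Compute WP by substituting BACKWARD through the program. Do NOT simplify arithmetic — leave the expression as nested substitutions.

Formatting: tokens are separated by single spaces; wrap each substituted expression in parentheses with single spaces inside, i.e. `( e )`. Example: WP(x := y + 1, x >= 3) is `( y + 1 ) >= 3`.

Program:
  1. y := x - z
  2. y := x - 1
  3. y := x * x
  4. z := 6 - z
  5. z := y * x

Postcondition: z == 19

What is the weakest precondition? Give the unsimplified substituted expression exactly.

Answer: ( ( x * x ) * x ) == 19

Derivation:
post: z == 19
stmt 5: z := y * x  -- replace 1 occurrence(s) of z with (y * x)
  => ( y * x ) == 19
stmt 4: z := 6 - z  -- replace 0 occurrence(s) of z with (6 - z)
  => ( y * x ) == 19
stmt 3: y := x * x  -- replace 1 occurrence(s) of y with (x * x)
  => ( ( x * x ) * x ) == 19
stmt 2: y := x - 1  -- replace 0 occurrence(s) of y with (x - 1)
  => ( ( x * x ) * x ) == 19
stmt 1: y := x - z  -- replace 0 occurrence(s) of y with (x - z)
  => ( ( x * x ) * x ) == 19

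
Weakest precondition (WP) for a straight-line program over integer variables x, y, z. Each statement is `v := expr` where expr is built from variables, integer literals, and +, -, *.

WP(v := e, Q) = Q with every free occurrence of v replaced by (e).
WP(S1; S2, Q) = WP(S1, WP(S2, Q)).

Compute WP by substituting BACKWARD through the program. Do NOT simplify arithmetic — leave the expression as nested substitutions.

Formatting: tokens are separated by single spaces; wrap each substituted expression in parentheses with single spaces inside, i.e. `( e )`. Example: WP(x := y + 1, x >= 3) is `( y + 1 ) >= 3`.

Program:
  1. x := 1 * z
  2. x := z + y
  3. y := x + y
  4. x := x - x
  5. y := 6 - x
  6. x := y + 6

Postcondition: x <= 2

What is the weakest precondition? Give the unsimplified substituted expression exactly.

Answer: ( ( 6 - ( ( z + y ) - ( z + y ) ) ) + 6 ) <= 2

Derivation:
post: x <= 2
stmt 6: x := y + 6  -- replace 1 occurrence(s) of x with (y + 6)
  => ( y + 6 ) <= 2
stmt 5: y := 6 - x  -- replace 1 occurrence(s) of y with (6 - x)
  => ( ( 6 - x ) + 6 ) <= 2
stmt 4: x := x - x  -- replace 1 occurrence(s) of x with (x - x)
  => ( ( 6 - ( x - x ) ) + 6 ) <= 2
stmt 3: y := x + y  -- replace 0 occurrence(s) of y with (x + y)
  => ( ( 6 - ( x - x ) ) + 6 ) <= 2
stmt 2: x := z + y  -- replace 2 occurrence(s) of x with (z + y)
  => ( ( 6 - ( ( z + y ) - ( z + y ) ) ) + 6 ) <= 2
stmt 1: x := 1 * z  -- replace 0 occurrence(s) of x with (1 * z)
  => ( ( 6 - ( ( z + y ) - ( z + y ) ) ) + 6 ) <= 2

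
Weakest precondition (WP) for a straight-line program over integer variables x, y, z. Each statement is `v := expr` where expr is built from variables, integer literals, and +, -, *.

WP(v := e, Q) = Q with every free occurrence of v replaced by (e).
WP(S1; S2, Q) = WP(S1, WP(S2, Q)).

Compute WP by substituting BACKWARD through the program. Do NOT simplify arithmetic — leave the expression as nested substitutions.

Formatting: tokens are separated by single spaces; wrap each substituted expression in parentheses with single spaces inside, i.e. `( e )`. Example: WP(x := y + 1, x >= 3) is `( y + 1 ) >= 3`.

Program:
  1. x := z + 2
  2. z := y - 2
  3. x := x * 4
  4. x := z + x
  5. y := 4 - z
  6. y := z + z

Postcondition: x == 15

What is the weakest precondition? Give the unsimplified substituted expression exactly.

post: x == 15
stmt 6: y := z + z  -- replace 0 occurrence(s) of y with (z + z)
  => x == 15
stmt 5: y := 4 - z  -- replace 0 occurrence(s) of y with (4 - z)
  => x == 15
stmt 4: x := z + x  -- replace 1 occurrence(s) of x with (z + x)
  => ( z + x ) == 15
stmt 3: x := x * 4  -- replace 1 occurrence(s) of x with (x * 4)
  => ( z + ( x * 4 ) ) == 15
stmt 2: z := y - 2  -- replace 1 occurrence(s) of z with (y - 2)
  => ( ( y - 2 ) + ( x * 4 ) ) == 15
stmt 1: x := z + 2  -- replace 1 occurrence(s) of x with (z + 2)
  => ( ( y - 2 ) + ( ( z + 2 ) * 4 ) ) == 15

Answer: ( ( y - 2 ) + ( ( z + 2 ) * 4 ) ) == 15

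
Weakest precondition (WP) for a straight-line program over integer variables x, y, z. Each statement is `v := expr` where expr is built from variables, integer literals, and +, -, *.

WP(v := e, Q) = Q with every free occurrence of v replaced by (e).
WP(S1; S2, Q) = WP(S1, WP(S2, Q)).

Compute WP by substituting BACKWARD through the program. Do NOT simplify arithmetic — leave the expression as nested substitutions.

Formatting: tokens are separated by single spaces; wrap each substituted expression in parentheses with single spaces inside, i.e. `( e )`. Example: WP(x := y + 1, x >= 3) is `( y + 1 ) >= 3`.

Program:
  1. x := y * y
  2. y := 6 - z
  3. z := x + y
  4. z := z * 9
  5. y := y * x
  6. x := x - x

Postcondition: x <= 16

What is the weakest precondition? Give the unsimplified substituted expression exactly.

post: x <= 16
stmt 6: x := x - x  -- replace 1 occurrence(s) of x with (x - x)
  => ( x - x ) <= 16
stmt 5: y := y * x  -- replace 0 occurrence(s) of y with (y * x)
  => ( x - x ) <= 16
stmt 4: z := z * 9  -- replace 0 occurrence(s) of z with (z * 9)
  => ( x - x ) <= 16
stmt 3: z := x + y  -- replace 0 occurrence(s) of z with (x + y)
  => ( x - x ) <= 16
stmt 2: y := 6 - z  -- replace 0 occurrence(s) of y with (6 - z)
  => ( x - x ) <= 16
stmt 1: x := y * y  -- replace 2 occurrence(s) of x with (y * y)
  => ( ( y * y ) - ( y * y ) ) <= 16

Answer: ( ( y * y ) - ( y * y ) ) <= 16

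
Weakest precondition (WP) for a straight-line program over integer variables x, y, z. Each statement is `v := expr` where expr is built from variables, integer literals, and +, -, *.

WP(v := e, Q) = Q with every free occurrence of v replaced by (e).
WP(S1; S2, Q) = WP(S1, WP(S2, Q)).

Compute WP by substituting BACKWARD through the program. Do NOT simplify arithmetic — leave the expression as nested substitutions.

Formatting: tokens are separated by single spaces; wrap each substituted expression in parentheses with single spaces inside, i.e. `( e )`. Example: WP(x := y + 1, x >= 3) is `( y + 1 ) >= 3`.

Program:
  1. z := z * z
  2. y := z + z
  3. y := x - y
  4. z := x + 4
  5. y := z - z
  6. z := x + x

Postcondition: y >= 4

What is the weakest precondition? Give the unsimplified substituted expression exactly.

post: y >= 4
stmt 6: z := x + x  -- replace 0 occurrence(s) of z with (x + x)
  => y >= 4
stmt 5: y := z - z  -- replace 1 occurrence(s) of y with (z - z)
  => ( z - z ) >= 4
stmt 4: z := x + 4  -- replace 2 occurrence(s) of z with (x + 4)
  => ( ( x + 4 ) - ( x + 4 ) ) >= 4
stmt 3: y := x - y  -- replace 0 occurrence(s) of y with (x - y)
  => ( ( x + 4 ) - ( x + 4 ) ) >= 4
stmt 2: y := z + z  -- replace 0 occurrence(s) of y with (z + z)
  => ( ( x + 4 ) - ( x + 4 ) ) >= 4
stmt 1: z := z * z  -- replace 0 occurrence(s) of z with (z * z)
  => ( ( x + 4 ) - ( x + 4 ) ) >= 4

Answer: ( ( x + 4 ) - ( x + 4 ) ) >= 4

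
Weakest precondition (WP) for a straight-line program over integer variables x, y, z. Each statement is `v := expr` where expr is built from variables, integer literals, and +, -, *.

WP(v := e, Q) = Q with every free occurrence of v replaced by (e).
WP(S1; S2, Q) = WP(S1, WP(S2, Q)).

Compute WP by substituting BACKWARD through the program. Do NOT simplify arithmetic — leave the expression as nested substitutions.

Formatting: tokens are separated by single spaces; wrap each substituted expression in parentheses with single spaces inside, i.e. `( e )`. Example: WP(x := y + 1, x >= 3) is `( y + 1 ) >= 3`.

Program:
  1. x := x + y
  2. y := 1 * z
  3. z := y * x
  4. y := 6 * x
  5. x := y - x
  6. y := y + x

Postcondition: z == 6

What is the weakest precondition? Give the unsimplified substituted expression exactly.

Answer: ( ( 1 * z ) * ( x + y ) ) == 6

Derivation:
post: z == 6
stmt 6: y := y + x  -- replace 0 occurrence(s) of y with (y + x)
  => z == 6
stmt 5: x := y - x  -- replace 0 occurrence(s) of x with (y - x)
  => z == 6
stmt 4: y := 6 * x  -- replace 0 occurrence(s) of y with (6 * x)
  => z == 6
stmt 3: z := y * x  -- replace 1 occurrence(s) of z with (y * x)
  => ( y * x ) == 6
stmt 2: y := 1 * z  -- replace 1 occurrence(s) of y with (1 * z)
  => ( ( 1 * z ) * x ) == 6
stmt 1: x := x + y  -- replace 1 occurrence(s) of x with (x + y)
  => ( ( 1 * z ) * ( x + y ) ) == 6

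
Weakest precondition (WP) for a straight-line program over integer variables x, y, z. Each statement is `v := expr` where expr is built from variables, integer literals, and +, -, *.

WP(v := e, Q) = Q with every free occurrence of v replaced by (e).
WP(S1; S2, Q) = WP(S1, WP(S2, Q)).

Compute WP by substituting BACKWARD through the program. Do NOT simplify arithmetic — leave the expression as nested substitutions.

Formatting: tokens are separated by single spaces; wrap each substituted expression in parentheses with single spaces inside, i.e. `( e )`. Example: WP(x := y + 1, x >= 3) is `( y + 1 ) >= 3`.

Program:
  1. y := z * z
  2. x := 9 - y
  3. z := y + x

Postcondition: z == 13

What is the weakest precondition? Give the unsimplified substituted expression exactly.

Answer: ( ( z * z ) + ( 9 - ( z * z ) ) ) == 13

Derivation:
post: z == 13
stmt 3: z := y + x  -- replace 1 occurrence(s) of z with (y + x)
  => ( y + x ) == 13
stmt 2: x := 9 - y  -- replace 1 occurrence(s) of x with (9 - y)
  => ( y + ( 9 - y ) ) == 13
stmt 1: y := z * z  -- replace 2 occurrence(s) of y with (z * z)
  => ( ( z * z ) + ( 9 - ( z * z ) ) ) == 13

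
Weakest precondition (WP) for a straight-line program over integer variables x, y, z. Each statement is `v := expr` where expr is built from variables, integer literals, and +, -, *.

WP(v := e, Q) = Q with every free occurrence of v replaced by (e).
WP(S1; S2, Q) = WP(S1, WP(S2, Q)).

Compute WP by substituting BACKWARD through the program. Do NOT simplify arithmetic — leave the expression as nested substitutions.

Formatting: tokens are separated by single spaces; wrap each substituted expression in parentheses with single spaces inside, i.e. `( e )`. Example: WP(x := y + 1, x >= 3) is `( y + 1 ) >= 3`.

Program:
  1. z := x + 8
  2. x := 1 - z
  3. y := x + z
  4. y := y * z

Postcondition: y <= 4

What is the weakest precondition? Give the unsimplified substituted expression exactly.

post: y <= 4
stmt 4: y := y * z  -- replace 1 occurrence(s) of y with (y * z)
  => ( y * z ) <= 4
stmt 3: y := x + z  -- replace 1 occurrence(s) of y with (x + z)
  => ( ( x + z ) * z ) <= 4
stmt 2: x := 1 - z  -- replace 1 occurrence(s) of x with (1 - z)
  => ( ( ( 1 - z ) + z ) * z ) <= 4
stmt 1: z := x + 8  -- replace 3 occurrence(s) of z with (x + 8)
  => ( ( ( 1 - ( x + 8 ) ) + ( x + 8 ) ) * ( x + 8 ) ) <= 4

Answer: ( ( ( 1 - ( x + 8 ) ) + ( x + 8 ) ) * ( x + 8 ) ) <= 4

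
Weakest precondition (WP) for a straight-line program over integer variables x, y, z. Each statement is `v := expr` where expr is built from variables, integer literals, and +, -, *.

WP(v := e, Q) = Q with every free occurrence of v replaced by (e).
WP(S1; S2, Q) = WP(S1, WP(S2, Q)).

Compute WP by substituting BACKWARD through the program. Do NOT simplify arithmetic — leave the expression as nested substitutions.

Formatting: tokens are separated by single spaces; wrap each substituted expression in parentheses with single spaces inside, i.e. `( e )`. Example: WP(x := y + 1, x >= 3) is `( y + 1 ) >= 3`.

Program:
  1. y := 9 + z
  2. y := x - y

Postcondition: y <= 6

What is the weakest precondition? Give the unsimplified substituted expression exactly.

Answer: ( x - ( 9 + z ) ) <= 6

Derivation:
post: y <= 6
stmt 2: y := x - y  -- replace 1 occurrence(s) of y with (x - y)
  => ( x - y ) <= 6
stmt 1: y := 9 + z  -- replace 1 occurrence(s) of y with (9 + z)
  => ( x - ( 9 + z ) ) <= 6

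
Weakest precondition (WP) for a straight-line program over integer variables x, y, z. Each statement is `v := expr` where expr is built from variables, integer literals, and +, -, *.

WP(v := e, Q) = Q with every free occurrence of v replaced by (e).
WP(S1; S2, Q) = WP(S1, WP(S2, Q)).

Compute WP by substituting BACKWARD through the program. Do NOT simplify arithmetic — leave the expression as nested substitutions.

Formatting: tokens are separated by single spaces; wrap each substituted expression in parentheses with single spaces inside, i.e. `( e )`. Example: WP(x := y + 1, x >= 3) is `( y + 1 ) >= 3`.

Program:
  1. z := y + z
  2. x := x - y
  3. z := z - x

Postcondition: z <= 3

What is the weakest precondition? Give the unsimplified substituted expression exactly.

Answer: ( ( y + z ) - ( x - y ) ) <= 3

Derivation:
post: z <= 3
stmt 3: z := z - x  -- replace 1 occurrence(s) of z with (z - x)
  => ( z - x ) <= 3
stmt 2: x := x - y  -- replace 1 occurrence(s) of x with (x - y)
  => ( z - ( x - y ) ) <= 3
stmt 1: z := y + z  -- replace 1 occurrence(s) of z with (y + z)
  => ( ( y + z ) - ( x - y ) ) <= 3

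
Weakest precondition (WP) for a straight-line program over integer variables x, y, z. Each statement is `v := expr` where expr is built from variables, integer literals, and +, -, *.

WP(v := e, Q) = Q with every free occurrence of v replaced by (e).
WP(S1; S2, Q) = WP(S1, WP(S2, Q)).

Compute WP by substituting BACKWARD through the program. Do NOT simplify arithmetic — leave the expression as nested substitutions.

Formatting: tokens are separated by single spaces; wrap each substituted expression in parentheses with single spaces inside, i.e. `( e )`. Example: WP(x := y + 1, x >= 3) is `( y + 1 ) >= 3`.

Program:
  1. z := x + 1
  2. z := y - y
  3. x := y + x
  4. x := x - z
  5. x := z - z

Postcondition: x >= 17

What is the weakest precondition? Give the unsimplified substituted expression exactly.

Answer: ( ( y - y ) - ( y - y ) ) >= 17

Derivation:
post: x >= 17
stmt 5: x := z - z  -- replace 1 occurrence(s) of x with (z - z)
  => ( z - z ) >= 17
stmt 4: x := x - z  -- replace 0 occurrence(s) of x with (x - z)
  => ( z - z ) >= 17
stmt 3: x := y + x  -- replace 0 occurrence(s) of x with (y + x)
  => ( z - z ) >= 17
stmt 2: z := y - y  -- replace 2 occurrence(s) of z with (y - y)
  => ( ( y - y ) - ( y - y ) ) >= 17
stmt 1: z := x + 1  -- replace 0 occurrence(s) of z with (x + 1)
  => ( ( y - y ) - ( y - y ) ) >= 17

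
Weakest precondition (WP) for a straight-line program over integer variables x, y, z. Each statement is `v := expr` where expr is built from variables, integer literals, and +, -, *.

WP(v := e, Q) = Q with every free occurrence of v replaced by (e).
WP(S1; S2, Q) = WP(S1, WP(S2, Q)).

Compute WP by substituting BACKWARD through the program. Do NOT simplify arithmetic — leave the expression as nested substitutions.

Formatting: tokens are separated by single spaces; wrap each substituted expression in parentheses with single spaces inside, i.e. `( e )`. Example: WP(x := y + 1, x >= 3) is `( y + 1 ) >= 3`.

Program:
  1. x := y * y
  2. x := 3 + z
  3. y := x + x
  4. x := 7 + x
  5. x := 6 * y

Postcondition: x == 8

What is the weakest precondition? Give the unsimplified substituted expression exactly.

post: x == 8
stmt 5: x := 6 * y  -- replace 1 occurrence(s) of x with (6 * y)
  => ( 6 * y ) == 8
stmt 4: x := 7 + x  -- replace 0 occurrence(s) of x with (7 + x)
  => ( 6 * y ) == 8
stmt 3: y := x + x  -- replace 1 occurrence(s) of y with (x + x)
  => ( 6 * ( x + x ) ) == 8
stmt 2: x := 3 + z  -- replace 2 occurrence(s) of x with (3 + z)
  => ( 6 * ( ( 3 + z ) + ( 3 + z ) ) ) == 8
stmt 1: x := y * y  -- replace 0 occurrence(s) of x with (y * y)
  => ( 6 * ( ( 3 + z ) + ( 3 + z ) ) ) == 8

Answer: ( 6 * ( ( 3 + z ) + ( 3 + z ) ) ) == 8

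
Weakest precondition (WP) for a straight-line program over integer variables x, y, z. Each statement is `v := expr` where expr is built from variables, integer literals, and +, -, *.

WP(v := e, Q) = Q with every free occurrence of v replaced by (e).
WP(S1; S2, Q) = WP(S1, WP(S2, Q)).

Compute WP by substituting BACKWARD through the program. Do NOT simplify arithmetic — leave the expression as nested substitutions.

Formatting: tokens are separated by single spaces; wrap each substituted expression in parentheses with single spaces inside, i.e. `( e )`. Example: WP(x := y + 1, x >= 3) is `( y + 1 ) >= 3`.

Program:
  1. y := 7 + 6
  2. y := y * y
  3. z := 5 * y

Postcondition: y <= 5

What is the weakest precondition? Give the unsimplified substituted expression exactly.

post: y <= 5
stmt 3: z := 5 * y  -- replace 0 occurrence(s) of z with (5 * y)
  => y <= 5
stmt 2: y := y * y  -- replace 1 occurrence(s) of y with (y * y)
  => ( y * y ) <= 5
stmt 1: y := 7 + 6  -- replace 2 occurrence(s) of y with (7 + 6)
  => ( ( 7 + 6 ) * ( 7 + 6 ) ) <= 5

Answer: ( ( 7 + 6 ) * ( 7 + 6 ) ) <= 5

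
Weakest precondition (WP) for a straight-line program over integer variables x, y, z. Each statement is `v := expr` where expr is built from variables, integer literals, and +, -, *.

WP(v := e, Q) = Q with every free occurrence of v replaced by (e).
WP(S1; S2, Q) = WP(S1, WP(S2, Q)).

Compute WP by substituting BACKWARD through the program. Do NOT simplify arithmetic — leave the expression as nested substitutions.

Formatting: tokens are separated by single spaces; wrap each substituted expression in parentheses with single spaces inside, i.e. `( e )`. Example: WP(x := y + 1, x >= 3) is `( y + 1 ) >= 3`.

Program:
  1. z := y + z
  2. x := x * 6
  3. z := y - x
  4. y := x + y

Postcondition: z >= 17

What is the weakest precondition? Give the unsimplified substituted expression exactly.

post: z >= 17
stmt 4: y := x + y  -- replace 0 occurrence(s) of y with (x + y)
  => z >= 17
stmt 3: z := y - x  -- replace 1 occurrence(s) of z with (y - x)
  => ( y - x ) >= 17
stmt 2: x := x * 6  -- replace 1 occurrence(s) of x with (x * 6)
  => ( y - ( x * 6 ) ) >= 17
stmt 1: z := y + z  -- replace 0 occurrence(s) of z with (y + z)
  => ( y - ( x * 6 ) ) >= 17

Answer: ( y - ( x * 6 ) ) >= 17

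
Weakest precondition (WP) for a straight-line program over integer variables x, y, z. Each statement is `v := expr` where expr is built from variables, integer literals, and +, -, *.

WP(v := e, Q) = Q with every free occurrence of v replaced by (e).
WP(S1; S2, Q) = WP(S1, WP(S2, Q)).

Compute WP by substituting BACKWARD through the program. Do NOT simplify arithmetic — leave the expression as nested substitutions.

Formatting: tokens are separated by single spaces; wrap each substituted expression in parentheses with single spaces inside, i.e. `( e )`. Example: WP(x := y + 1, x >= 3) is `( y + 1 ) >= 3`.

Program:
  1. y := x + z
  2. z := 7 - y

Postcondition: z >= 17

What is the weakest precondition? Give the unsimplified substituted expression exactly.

post: z >= 17
stmt 2: z := 7 - y  -- replace 1 occurrence(s) of z with (7 - y)
  => ( 7 - y ) >= 17
stmt 1: y := x + z  -- replace 1 occurrence(s) of y with (x + z)
  => ( 7 - ( x + z ) ) >= 17

Answer: ( 7 - ( x + z ) ) >= 17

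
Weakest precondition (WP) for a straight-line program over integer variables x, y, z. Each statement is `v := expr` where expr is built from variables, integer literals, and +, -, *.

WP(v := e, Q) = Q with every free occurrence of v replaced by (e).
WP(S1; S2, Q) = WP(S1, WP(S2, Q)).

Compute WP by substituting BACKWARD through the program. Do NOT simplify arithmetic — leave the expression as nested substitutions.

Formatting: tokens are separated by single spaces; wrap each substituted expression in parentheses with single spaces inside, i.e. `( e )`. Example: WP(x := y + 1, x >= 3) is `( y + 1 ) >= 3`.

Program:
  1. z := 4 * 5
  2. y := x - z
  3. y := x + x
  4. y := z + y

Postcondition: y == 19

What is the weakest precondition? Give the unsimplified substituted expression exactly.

Answer: ( ( 4 * 5 ) + ( x + x ) ) == 19

Derivation:
post: y == 19
stmt 4: y := z + y  -- replace 1 occurrence(s) of y with (z + y)
  => ( z + y ) == 19
stmt 3: y := x + x  -- replace 1 occurrence(s) of y with (x + x)
  => ( z + ( x + x ) ) == 19
stmt 2: y := x - z  -- replace 0 occurrence(s) of y with (x - z)
  => ( z + ( x + x ) ) == 19
stmt 1: z := 4 * 5  -- replace 1 occurrence(s) of z with (4 * 5)
  => ( ( 4 * 5 ) + ( x + x ) ) == 19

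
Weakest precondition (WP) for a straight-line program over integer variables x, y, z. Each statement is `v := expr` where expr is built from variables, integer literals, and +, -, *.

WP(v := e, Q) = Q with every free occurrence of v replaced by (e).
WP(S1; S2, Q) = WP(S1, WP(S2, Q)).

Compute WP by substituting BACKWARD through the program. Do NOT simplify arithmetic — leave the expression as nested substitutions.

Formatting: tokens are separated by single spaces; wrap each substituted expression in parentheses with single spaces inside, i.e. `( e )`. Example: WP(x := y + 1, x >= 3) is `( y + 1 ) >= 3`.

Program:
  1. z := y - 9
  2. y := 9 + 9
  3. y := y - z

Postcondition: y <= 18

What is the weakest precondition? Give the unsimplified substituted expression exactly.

post: y <= 18
stmt 3: y := y - z  -- replace 1 occurrence(s) of y with (y - z)
  => ( y - z ) <= 18
stmt 2: y := 9 + 9  -- replace 1 occurrence(s) of y with (9 + 9)
  => ( ( 9 + 9 ) - z ) <= 18
stmt 1: z := y - 9  -- replace 1 occurrence(s) of z with (y - 9)
  => ( ( 9 + 9 ) - ( y - 9 ) ) <= 18

Answer: ( ( 9 + 9 ) - ( y - 9 ) ) <= 18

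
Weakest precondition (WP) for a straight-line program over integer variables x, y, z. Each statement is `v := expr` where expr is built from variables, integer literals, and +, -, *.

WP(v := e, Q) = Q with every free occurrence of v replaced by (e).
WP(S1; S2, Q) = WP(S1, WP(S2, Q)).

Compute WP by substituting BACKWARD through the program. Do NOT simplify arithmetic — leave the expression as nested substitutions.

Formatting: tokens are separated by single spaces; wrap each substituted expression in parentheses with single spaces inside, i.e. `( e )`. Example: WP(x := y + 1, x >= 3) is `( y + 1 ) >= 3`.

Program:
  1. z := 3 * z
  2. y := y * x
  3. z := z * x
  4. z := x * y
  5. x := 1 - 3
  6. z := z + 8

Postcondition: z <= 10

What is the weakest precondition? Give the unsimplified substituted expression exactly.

post: z <= 10
stmt 6: z := z + 8  -- replace 1 occurrence(s) of z with (z + 8)
  => ( z + 8 ) <= 10
stmt 5: x := 1 - 3  -- replace 0 occurrence(s) of x with (1 - 3)
  => ( z + 8 ) <= 10
stmt 4: z := x * y  -- replace 1 occurrence(s) of z with (x * y)
  => ( ( x * y ) + 8 ) <= 10
stmt 3: z := z * x  -- replace 0 occurrence(s) of z with (z * x)
  => ( ( x * y ) + 8 ) <= 10
stmt 2: y := y * x  -- replace 1 occurrence(s) of y with (y * x)
  => ( ( x * ( y * x ) ) + 8 ) <= 10
stmt 1: z := 3 * z  -- replace 0 occurrence(s) of z with (3 * z)
  => ( ( x * ( y * x ) ) + 8 ) <= 10

Answer: ( ( x * ( y * x ) ) + 8 ) <= 10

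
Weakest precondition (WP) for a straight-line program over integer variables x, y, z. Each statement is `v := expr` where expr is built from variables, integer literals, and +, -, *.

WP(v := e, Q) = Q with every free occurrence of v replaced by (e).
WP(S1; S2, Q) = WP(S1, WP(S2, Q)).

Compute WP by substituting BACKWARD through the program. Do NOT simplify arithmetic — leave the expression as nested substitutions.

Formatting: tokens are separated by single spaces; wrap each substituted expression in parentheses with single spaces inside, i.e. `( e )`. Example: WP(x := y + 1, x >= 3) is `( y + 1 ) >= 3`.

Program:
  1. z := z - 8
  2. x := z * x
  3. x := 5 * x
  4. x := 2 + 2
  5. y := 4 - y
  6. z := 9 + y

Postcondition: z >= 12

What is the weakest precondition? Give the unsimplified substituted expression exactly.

Answer: ( 9 + ( 4 - y ) ) >= 12

Derivation:
post: z >= 12
stmt 6: z := 9 + y  -- replace 1 occurrence(s) of z with (9 + y)
  => ( 9 + y ) >= 12
stmt 5: y := 4 - y  -- replace 1 occurrence(s) of y with (4 - y)
  => ( 9 + ( 4 - y ) ) >= 12
stmt 4: x := 2 + 2  -- replace 0 occurrence(s) of x with (2 + 2)
  => ( 9 + ( 4 - y ) ) >= 12
stmt 3: x := 5 * x  -- replace 0 occurrence(s) of x with (5 * x)
  => ( 9 + ( 4 - y ) ) >= 12
stmt 2: x := z * x  -- replace 0 occurrence(s) of x with (z * x)
  => ( 9 + ( 4 - y ) ) >= 12
stmt 1: z := z - 8  -- replace 0 occurrence(s) of z with (z - 8)
  => ( 9 + ( 4 - y ) ) >= 12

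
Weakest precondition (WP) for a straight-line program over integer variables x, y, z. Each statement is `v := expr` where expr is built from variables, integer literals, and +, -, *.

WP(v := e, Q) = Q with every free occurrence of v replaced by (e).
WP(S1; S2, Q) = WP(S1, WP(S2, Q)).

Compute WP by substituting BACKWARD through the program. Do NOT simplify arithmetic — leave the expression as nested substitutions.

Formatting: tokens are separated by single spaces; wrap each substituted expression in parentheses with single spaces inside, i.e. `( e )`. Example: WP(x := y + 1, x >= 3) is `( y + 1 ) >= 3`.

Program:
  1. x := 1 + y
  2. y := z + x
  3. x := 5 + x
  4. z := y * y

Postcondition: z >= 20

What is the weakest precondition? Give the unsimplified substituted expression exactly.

Answer: ( ( z + ( 1 + y ) ) * ( z + ( 1 + y ) ) ) >= 20

Derivation:
post: z >= 20
stmt 4: z := y * y  -- replace 1 occurrence(s) of z with (y * y)
  => ( y * y ) >= 20
stmt 3: x := 5 + x  -- replace 0 occurrence(s) of x with (5 + x)
  => ( y * y ) >= 20
stmt 2: y := z + x  -- replace 2 occurrence(s) of y with (z + x)
  => ( ( z + x ) * ( z + x ) ) >= 20
stmt 1: x := 1 + y  -- replace 2 occurrence(s) of x with (1 + y)
  => ( ( z + ( 1 + y ) ) * ( z + ( 1 + y ) ) ) >= 20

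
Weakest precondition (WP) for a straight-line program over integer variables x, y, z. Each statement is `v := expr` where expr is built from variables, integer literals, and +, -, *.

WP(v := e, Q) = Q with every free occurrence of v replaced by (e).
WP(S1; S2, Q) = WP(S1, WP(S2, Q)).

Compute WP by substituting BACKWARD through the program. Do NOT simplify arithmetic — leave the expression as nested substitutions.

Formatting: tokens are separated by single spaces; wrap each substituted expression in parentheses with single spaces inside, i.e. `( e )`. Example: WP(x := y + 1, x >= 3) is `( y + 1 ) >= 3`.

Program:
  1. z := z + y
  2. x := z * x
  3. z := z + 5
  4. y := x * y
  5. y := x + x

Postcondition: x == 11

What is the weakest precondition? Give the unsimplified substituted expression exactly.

post: x == 11
stmt 5: y := x + x  -- replace 0 occurrence(s) of y with (x + x)
  => x == 11
stmt 4: y := x * y  -- replace 0 occurrence(s) of y with (x * y)
  => x == 11
stmt 3: z := z + 5  -- replace 0 occurrence(s) of z with (z + 5)
  => x == 11
stmt 2: x := z * x  -- replace 1 occurrence(s) of x with (z * x)
  => ( z * x ) == 11
stmt 1: z := z + y  -- replace 1 occurrence(s) of z with (z + y)
  => ( ( z + y ) * x ) == 11

Answer: ( ( z + y ) * x ) == 11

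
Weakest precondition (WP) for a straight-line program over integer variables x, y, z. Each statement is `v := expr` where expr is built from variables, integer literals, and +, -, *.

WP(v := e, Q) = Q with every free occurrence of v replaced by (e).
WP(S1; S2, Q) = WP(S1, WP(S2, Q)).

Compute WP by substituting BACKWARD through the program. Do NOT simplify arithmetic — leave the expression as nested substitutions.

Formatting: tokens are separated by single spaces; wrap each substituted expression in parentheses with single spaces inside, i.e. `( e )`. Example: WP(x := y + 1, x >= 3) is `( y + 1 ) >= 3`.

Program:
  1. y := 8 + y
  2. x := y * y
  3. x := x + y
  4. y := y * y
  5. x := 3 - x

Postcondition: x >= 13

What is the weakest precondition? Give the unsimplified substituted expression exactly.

Answer: ( 3 - ( ( ( 8 + y ) * ( 8 + y ) ) + ( 8 + y ) ) ) >= 13

Derivation:
post: x >= 13
stmt 5: x := 3 - x  -- replace 1 occurrence(s) of x with (3 - x)
  => ( 3 - x ) >= 13
stmt 4: y := y * y  -- replace 0 occurrence(s) of y with (y * y)
  => ( 3 - x ) >= 13
stmt 3: x := x + y  -- replace 1 occurrence(s) of x with (x + y)
  => ( 3 - ( x + y ) ) >= 13
stmt 2: x := y * y  -- replace 1 occurrence(s) of x with (y * y)
  => ( 3 - ( ( y * y ) + y ) ) >= 13
stmt 1: y := 8 + y  -- replace 3 occurrence(s) of y with (8 + y)
  => ( 3 - ( ( ( 8 + y ) * ( 8 + y ) ) + ( 8 + y ) ) ) >= 13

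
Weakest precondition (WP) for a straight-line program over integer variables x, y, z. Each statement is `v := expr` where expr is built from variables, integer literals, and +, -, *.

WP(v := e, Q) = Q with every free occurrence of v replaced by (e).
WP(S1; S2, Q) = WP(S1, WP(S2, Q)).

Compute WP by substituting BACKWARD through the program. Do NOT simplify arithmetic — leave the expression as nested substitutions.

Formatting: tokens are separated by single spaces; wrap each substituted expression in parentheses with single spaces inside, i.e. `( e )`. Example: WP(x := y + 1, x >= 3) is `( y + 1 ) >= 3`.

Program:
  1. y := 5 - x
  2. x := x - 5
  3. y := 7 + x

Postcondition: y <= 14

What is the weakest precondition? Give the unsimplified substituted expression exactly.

post: y <= 14
stmt 3: y := 7 + x  -- replace 1 occurrence(s) of y with (7 + x)
  => ( 7 + x ) <= 14
stmt 2: x := x - 5  -- replace 1 occurrence(s) of x with (x - 5)
  => ( 7 + ( x - 5 ) ) <= 14
stmt 1: y := 5 - x  -- replace 0 occurrence(s) of y with (5 - x)
  => ( 7 + ( x - 5 ) ) <= 14

Answer: ( 7 + ( x - 5 ) ) <= 14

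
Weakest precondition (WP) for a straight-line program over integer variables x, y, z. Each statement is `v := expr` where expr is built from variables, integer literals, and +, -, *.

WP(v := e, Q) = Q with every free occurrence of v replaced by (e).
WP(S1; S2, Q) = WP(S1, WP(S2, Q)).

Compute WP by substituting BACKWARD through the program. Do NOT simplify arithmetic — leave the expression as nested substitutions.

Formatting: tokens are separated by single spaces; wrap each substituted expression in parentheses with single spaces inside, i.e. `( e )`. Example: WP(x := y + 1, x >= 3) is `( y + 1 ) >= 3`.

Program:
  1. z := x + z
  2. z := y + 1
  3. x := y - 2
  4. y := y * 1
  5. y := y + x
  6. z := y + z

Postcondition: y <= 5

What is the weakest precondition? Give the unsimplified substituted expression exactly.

post: y <= 5
stmt 6: z := y + z  -- replace 0 occurrence(s) of z with (y + z)
  => y <= 5
stmt 5: y := y + x  -- replace 1 occurrence(s) of y with (y + x)
  => ( y + x ) <= 5
stmt 4: y := y * 1  -- replace 1 occurrence(s) of y with (y * 1)
  => ( ( y * 1 ) + x ) <= 5
stmt 3: x := y - 2  -- replace 1 occurrence(s) of x with (y - 2)
  => ( ( y * 1 ) + ( y - 2 ) ) <= 5
stmt 2: z := y + 1  -- replace 0 occurrence(s) of z with (y + 1)
  => ( ( y * 1 ) + ( y - 2 ) ) <= 5
stmt 1: z := x + z  -- replace 0 occurrence(s) of z with (x + z)
  => ( ( y * 1 ) + ( y - 2 ) ) <= 5

Answer: ( ( y * 1 ) + ( y - 2 ) ) <= 5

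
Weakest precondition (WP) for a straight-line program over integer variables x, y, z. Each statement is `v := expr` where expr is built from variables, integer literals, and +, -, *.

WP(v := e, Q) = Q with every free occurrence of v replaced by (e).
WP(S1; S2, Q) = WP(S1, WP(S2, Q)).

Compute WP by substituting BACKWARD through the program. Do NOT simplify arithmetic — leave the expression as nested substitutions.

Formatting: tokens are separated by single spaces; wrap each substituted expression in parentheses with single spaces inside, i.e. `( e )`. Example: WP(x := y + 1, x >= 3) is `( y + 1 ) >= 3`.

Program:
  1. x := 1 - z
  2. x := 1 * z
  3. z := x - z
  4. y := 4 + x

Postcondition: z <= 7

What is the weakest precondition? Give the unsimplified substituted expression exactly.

Answer: ( ( 1 * z ) - z ) <= 7

Derivation:
post: z <= 7
stmt 4: y := 4 + x  -- replace 0 occurrence(s) of y with (4 + x)
  => z <= 7
stmt 3: z := x - z  -- replace 1 occurrence(s) of z with (x - z)
  => ( x - z ) <= 7
stmt 2: x := 1 * z  -- replace 1 occurrence(s) of x with (1 * z)
  => ( ( 1 * z ) - z ) <= 7
stmt 1: x := 1 - z  -- replace 0 occurrence(s) of x with (1 - z)
  => ( ( 1 * z ) - z ) <= 7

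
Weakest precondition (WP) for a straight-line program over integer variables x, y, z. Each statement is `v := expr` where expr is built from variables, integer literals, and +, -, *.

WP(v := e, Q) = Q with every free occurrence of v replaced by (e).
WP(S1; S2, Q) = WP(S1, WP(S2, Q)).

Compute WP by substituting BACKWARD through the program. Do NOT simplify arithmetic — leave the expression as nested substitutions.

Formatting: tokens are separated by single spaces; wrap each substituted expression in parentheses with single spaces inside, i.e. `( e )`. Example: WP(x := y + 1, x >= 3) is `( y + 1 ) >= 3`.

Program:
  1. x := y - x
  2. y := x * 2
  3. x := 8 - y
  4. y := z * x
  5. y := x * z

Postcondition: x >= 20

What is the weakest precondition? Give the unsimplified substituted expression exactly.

post: x >= 20
stmt 5: y := x * z  -- replace 0 occurrence(s) of y with (x * z)
  => x >= 20
stmt 4: y := z * x  -- replace 0 occurrence(s) of y with (z * x)
  => x >= 20
stmt 3: x := 8 - y  -- replace 1 occurrence(s) of x with (8 - y)
  => ( 8 - y ) >= 20
stmt 2: y := x * 2  -- replace 1 occurrence(s) of y with (x * 2)
  => ( 8 - ( x * 2 ) ) >= 20
stmt 1: x := y - x  -- replace 1 occurrence(s) of x with (y - x)
  => ( 8 - ( ( y - x ) * 2 ) ) >= 20

Answer: ( 8 - ( ( y - x ) * 2 ) ) >= 20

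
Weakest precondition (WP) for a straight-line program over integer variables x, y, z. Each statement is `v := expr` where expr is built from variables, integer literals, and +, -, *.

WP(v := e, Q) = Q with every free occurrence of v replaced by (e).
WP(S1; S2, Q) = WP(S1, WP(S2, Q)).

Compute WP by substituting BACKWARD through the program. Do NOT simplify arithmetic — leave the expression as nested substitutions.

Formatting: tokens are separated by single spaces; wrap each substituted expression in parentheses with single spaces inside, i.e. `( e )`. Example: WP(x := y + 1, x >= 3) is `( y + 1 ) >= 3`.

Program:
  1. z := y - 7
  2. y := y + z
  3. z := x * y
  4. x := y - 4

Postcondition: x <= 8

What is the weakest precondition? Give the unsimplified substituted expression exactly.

post: x <= 8
stmt 4: x := y - 4  -- replace 1 occurrence(s) of x with (y - 4)
  => ( y - 4 ) <= 8
stmt 3: z := x * y  -- replace 0 occurrence(s) of z with (x * y)
  => ( y - 4 ) <= 8
stmt 2: y := y + z  -- replace 1 occurrence(s) of y with (y + z)
  => ( ( y + z ) - 4 ) <= 8
stmt 1: z := y - 7  -- replace 1 occurrence(s) of z with (y - 7)
  => ( ( y + ( y - 7 ) ) - 4 ) <= 8

Answer: ( ( y + ( y - 7 ) ) - 4 ) <= 8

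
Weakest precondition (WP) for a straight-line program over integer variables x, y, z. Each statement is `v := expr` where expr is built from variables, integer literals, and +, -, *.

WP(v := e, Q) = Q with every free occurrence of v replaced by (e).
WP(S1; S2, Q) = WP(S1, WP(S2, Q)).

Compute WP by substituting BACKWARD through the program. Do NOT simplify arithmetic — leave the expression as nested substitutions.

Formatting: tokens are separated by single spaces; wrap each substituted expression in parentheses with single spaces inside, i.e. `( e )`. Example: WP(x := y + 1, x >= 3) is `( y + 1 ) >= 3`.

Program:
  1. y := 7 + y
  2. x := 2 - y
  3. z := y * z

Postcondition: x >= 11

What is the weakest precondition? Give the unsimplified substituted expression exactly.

Answer: ( 2 - ( 7 + y ) ) >= 11

Derivation:
post: x >= 11
stmt 3: z := y * z  -- replace 0 occurrence(s) of z with (y * z)
  => x >= 11
stmt 2: x := 2 - y  -- replace 1 occurrence(s) of x with (2 - y)
  => ( 2 - y ) >= 11
stmt 1: y := 7 + y  -- replace 1 occurrence(s) of y with (7 + y)
  => ( 2 - ( 7 + y ) ) >= 11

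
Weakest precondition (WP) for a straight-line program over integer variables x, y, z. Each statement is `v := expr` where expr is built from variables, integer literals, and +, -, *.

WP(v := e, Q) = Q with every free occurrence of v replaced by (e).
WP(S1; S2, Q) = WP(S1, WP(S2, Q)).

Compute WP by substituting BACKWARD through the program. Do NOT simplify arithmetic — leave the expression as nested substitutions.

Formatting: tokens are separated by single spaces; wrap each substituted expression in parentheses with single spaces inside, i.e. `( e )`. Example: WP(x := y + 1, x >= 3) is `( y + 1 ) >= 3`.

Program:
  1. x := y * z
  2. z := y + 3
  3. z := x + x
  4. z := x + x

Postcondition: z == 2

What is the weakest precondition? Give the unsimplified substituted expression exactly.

post: z == 2
stmt 4: z := x + x  -- replace 1 occurrence(s) of z with (x + x)
  => ( x + x ) == 2
stmt 3: z := x + x  -- replace 0 occurrence(s) of z with (x + x)
  => ( x + x ) == 2
stmt 2: z := y + 3  -- replace 0 occurrence(s) of z with (y + 3)
  => ( x + x ) == 2
stmt 1: x := y * z  -- replace 2 occurrence(s) of x with (y * z)
  => ( ( y * z ) + ( y * z ) ) == 2

Answer: ( ( y * z ) + ( y * z ) ) == 2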